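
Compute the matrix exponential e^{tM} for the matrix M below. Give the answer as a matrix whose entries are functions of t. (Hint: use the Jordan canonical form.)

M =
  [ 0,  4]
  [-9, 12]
e^{tM} =
  [-6*t*exp(6*t) + exp(6*t), 4*t*exp(6*t)]
  [-9*t*exp(6*t), 6*t*exp(6*t) + exp(6*t)]

Strategy: write M = P · J · P⁻¹ where J is a Jordan canonical form, so e^{tM} = P · e^{tJ} · P⁻¹, and e^{tJ} can be computed block-by-block.

M has Jordan form
J =
  [6, 1]
  [0, 6]
(up to reordering of blocks).

Per-block formulas:
  For a 2×2 Jordan block J_2(6): exp(t · J_2(6)) = e^(6t)·(I + t·N), where N is the 2×2 nilpotent shift.

After assembling e^{tJ} and conjugating by P, we get:

e^{tM} =
  [-6*t*exp(6*t) + exp(6*t), 4*t*exp(6*t)]
  [-9*t*exp(6*t), 6*t*exp(6*t) + exp(6*t)]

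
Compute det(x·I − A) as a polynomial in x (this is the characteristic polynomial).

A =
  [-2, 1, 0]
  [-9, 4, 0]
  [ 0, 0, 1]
x^3 - 3*x^2 + 3*x - 1

Expanding det(x·I − A) (e.g. by cofactor expansion or by noting that A is similar to its Jordan form J, which has the same characteristic polynomial as A) gives
  χ_A(x) = x^3 - 3*x^2 + 3*x - 1
which factors as (x - 1)^3. The eigenvalues (with algebraic multiplicities) are λ = 1 with multiplicity 3.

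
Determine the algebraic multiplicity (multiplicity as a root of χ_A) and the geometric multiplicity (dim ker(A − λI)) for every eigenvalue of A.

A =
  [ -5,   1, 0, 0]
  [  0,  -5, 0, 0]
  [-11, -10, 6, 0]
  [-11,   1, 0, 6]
λ = -5: alg = 2, geom = 1; λ = 6: alg = 2, geom = 2

Step 1 — factor the characteristic polynomial to read off the algebraic multiplicities:
  χ_A(x) = (x - 6)^2*(x + 5)^2

Step 2 — compute geometric multiplicities via the rank-nullity identity g(λ) = n − rank(A − λI):
  rank(A − (-5)·I) = 3, so dim ker(A − (-5)·I) = n − 3 = 1
  rank(A − (6)·I) = 2, so dim ker(A − (6)·I) = n − 2 = 2

Summary:
  λ = -5: algebraic multiplicity = 2, geometric multiplicity = 1
  λ = 6: algebraic multiplicity = 2, geometric multiplicity = 2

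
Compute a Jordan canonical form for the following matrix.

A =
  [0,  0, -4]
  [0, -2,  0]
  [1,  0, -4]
J_2(-2) ⊕ J_1(-2)

The characteristic polynomial is
  det(x·I − A) = x^3 + 6*x^2 + 12*x + 8 = (x + 2)^3

Eigenvalues and multiplicities (the geometric multiplicity of λ is n − rank(A − λI), which equals the number of Jordan blocks for λ):
  λ = -2: algebraic multiplicity = 3, geometric multiplicity = 2

Determining the block sizes for each eigenvalue:
  λ = -2: 2 blocks summing to 3 forces exactly one block of size 2 and the rest size 1 → block sizes [2, 1]

Assembling the blocks gives a Jordan form
J =
  [-2,  1,  0]
  [ 0, -2,  0]
  [ 0,  0, -2]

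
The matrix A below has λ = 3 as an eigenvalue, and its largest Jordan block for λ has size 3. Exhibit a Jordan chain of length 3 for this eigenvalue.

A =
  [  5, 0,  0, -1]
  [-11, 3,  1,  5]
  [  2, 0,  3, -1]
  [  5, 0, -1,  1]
A Jordan chain for λ = 3 of length 3:
v_1 = (-1, 5, -1, -2)ᵀ
v_2 = (2, -11, 2, 5)ᵀ
v_3 = (1, 0, 0, 0)ᵀ

Let N = A − (3)·I. We want v_3 with N^3 v_3 = 0 but N^2 v_3 ≠ 0; then v_{j-1} := N · v_j for j = 3, …, 2.

Pick v_3 = (1, 0, 0, 0)ᵀ.
Then v_2 = N · v_3 = (2, -11, 2, 5)ᵀ.
Then v_1 = N · v_2 = (-1, 5, -1, -2)ᵀ.

Sanity check: (A − (3)·I) v_1 = (0, 0, 0, 0)ᵀ = 0. ✓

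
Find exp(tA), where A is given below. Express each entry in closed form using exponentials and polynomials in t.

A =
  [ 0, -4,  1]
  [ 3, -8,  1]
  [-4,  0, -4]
e^{tA} =
  [4*t*exp(-4*t) + exp(-4*t), -4*t*exp(-4*t), t*exp(-4*t)]
  [-2*t^2*exp(-4*t) + 3*t*exp(-4*t), 2*t^2*exp(-4*t) - 4*t*exp(-4*t) + exp(-4*t), -t^2*exp(-4*t)/2 + t*exp(-4*t)]
  [-8*t^2*exp(-4*t) - 4*t*exp(-4*t), 8*t^2*exp(-4*t), -2*t^2*exp(-4*t) + exp(-4*t)]

Strategy: write A = P · J · P⁻¹ where J is a Jordan canonical form, so e^{tA} = P · e^{tJ} · P⁻¹, and e^{tJ} can be computed block-by-block.

A has Jordan form
J =
  [-4,  1,  0]
  [ 0, -4,  1]
  [ 0,  0, -4]
(up to reordering of blocks).

Per-block formulas:
  For a 3×3 Jordan block J_3(-4): exp(t · J_3(-4)) = e^(-4t)·(I + t·N + (t^2/2)·N^2), where N is the 3×3 nilpotent shift.

After assembling e^{tJ} and conjugating by P, we get:

e^{tA} =
  [4*t*exp(-4*t) + exp(-4*t), -4*t*exp(-4*t), t*exp(-4*t)]
  [-2*t^2*exp(-4*t) + 3*t*exp(-4*t), 2*t^2*exp(-4*t) - 4*t*exp(-4*t) + exp(-4*t), -t^2*exp(-4*t)/2 + t*exp(-4*t)]
  [-8*t^2*exp(-4*t) - 4*t*exp(-4*t), 8*t^2*exp(-4*t), -2*t^2*exp(-4*t) + exp(-4*t)]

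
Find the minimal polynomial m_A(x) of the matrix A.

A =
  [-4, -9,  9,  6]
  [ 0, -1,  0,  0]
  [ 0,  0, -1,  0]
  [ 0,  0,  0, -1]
x^2 + 5*x + 4

The characteristic polynomial is χ_A(x) = (x + 1)^3*(x + 4), so the eigenvalues are known. The minimal polynomial is
  m_A(x) = Π_λ (x − λ)^{k_λ}
where k_λ is the size of the *largest* Jordan block for λ (equivalently, the smallest k with (A − λI)^k v = 0 for every generalised eigenvector v of λ).

  λ = -4: largest Jordan block has size 1, contributing (x + 4)
  λ = -1: largest Jordan block has size 1, contributing (x + 1)

So m_A(x) = (x + 1)*(x + 4) = x^2 + 5*x + 4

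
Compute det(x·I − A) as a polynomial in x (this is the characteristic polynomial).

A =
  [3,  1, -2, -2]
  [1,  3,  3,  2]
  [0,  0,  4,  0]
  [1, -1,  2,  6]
x^4 - 16*x^3 + 96*x^2 - 256*x + 256

Expanding det(x·I − A) (e.g. by cofactor expansion or by noting that A is similar to its Jordan form J, which has the same characteristic polynomial as A) gives
  χ_A(x) = x^4 - 16*x^3 + 96*x^2 - 256*x + 256
which factors as (x - 4)^4. The eigenvalues (with algebraic multiplicities) are λ = 4 with multiplicity 4.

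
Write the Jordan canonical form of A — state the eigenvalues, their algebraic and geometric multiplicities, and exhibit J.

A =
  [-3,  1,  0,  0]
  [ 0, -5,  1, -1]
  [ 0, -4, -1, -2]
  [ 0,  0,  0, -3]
J_3(-3) ⊕ J_1(-3)

The characteristic polynomial is
  det(x·I − A) = x^4 + 12*x^3 + 54*x^2 + 108*x + 81 = (x + 3)^4

Eigenvalues and multiplicities (the geometric multiplicity of λ is n − rank(A − λI), which equals the number of Jordan blocks for λ):
  λ = -3: algebraic multiplicity = 4, geometric multiplicity = 2

Determining the block sizes for each eigenvalue:
  λ = -3: with am = 4 and gm = 2, the partition is not yet determined (e.g. several partitions of 4 into 2 parts exist). Let N = A − (-3)·I. Computing rank(N^1) = 2, rank(N^2) = 1, rank(N^3) = 0; the number of blocks of size ≥ j is rank(N^{j−1}) − rank(N^j), giving [2, 1, 1]. So we have 1 block(s) of size 3, 1 block(s) of size 1 → block sizes [3, 1]

Assembling the blocks gives a Jordan form
J =
  [-3,  1,  0,  0]
  [ 0, -3,  1,  0]
  [ 0,  0, -3,  0]
  [ 0,  0,  0, -3]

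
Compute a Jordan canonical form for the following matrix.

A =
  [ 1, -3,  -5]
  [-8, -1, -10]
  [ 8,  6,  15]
J_2(5) ⊕ J_1(5)

The characteristic polynomial is
  det(x·I − A) = x^3 - 15*x^2 + 75*x - 125 = (x - 5)^3

Eigenvalues and multiplicities (the geometric multiplicity of λ is n − rank(A − λI), which equals the number of Jordan blocks for λ):
  λ = 5: algebraic multiplicity = 3, geometric multiplicity = 2

Determining the block sizes for each eigenvalue:
  λ = 5: 2 blocks summing to 3 forces exactly one block of size 2 and the rest size 1 → block sizes [2, 1]

Assembling the blocks gives a Jordan form
J =
  [5, 1, 0]
  [0, 5, 0]
  [0, 0, 5]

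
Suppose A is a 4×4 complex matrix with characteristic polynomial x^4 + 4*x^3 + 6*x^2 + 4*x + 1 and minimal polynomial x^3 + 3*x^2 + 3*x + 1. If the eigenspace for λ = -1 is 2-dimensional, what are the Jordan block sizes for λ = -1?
Block sizes for λ = -1: [3, 1]

Step 1 — from the characteristic polynomial, algebraic multiplicity of λ = -1 is 4. From dim ker(A − (-1)·I) = 2, there are exactly 2 Jordan blocks for λ = -1.
Step 2 — from the minimal polynomial, the factor (x + 1)^3 tells us the largest block for λ = -1 has size 3.
Step 3 — with total size 4, 2 blocks, and largest block 3, the block sizes (in nonincreasing order) are [3, 1].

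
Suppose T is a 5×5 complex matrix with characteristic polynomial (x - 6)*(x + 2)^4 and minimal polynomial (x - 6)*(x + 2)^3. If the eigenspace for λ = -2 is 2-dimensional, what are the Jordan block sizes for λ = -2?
Block sizes for λ = -2: [3, 1]

Step 1 — from the characteristic polynomial, algebraic multiplicity of λ = -2 is 4. From dim ker(T − (-2)·I) = 2, there are exactly 2 Jordan blocks for λ = -2.
Step 2 — from the minimal polynomial, the factor (x + 2)^3 tells us the largest block for λ = -2 has size 3.
Step 3 — with total size 4, 2 blocks, and largest block 3, the block sizes (in nonincreasing order) are [3, 1].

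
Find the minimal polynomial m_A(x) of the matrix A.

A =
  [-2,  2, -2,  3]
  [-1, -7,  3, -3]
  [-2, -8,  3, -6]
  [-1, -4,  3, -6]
x^3 + 9*x^2 + 27*x + 27

The characteristic polynomial is χ_A(x) = (x + 3)^4, so the eigenvalues are known. The minimal polynomial is
  m_A(x) = Π_λ (x − λ)^{k_λ}
where k_λ is the size of the *largest* Jordan block for λ (equivalently, the smallest k with (A − λI)^k v = 0 for every generalised eigenvector v of λ).

  λ = -3: largest Jordan block has size 3, contributing (x + 3)^3

So m_A(x) = (x + 3)^3 = x^3 + 9*x^2 + 27*x + 27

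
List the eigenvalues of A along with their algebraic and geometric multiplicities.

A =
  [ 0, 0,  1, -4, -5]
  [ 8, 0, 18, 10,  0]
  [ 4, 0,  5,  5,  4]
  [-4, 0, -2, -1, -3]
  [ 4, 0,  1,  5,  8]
λ = 0: alg = 2, geom = 2; λ = 4: alg = 3, geom = 1

Step 1 — factor the characteristic polynomial to read off the algebraic multiplicities:
  χ_A(x) = x^2*(x - 4)^3

Step 2 — compute geometric multiplicities via the rank-nullity identity g(λ) = n − rank(A − λI):
  rank(A − (0)·I) = 3, so dim ker(A − (0)·I) = n − 3 = 2
  rank(A − (4)·I) = 4, so dim ker(A − (4)·I) = n − 4 = 1

Summary:
  λ = 0: algebraic multiplicity = 2, geometric multiplicity = 2
  λ = 4: algebraic multiplicity = 3, geometric multiplicity = 1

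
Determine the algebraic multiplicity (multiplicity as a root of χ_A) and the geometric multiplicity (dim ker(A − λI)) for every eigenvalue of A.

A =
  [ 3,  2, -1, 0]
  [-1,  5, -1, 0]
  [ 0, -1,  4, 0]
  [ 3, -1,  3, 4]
λ = 4: alg = 4, geom = 2

Step 1 — factor the characteristic polynomial to read off the algebraic multiplicities:
  χ_A(x) = (x - 4)^4

Step 2 — compute geometric multiplicities via the rank-nullity identity g(λ) = n − rank(A − λI):
  rank(A − (4)·I) = 2, so dim ker(A − (4)·I) = n − 2 = 2

Summary:
  λ = 4: algebraic multiplicity = 4, geometric multiplicity = 2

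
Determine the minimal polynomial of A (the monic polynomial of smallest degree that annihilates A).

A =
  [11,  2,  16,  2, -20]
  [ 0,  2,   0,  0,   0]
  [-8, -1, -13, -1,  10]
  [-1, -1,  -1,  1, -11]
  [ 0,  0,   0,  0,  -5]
x^3 + x^2 - 16*x + 20

The characteristic polynomial is χ_A(x) = (x - 2)^3*(x + 5)^2, so the eigenvalues are known. The minimal polynomial is
  m_A(x) = Π_λ (x − λ)^{k_λ}
where k_λ is the size of the *largest* Jordan block for λ (equivalently, the smallest k with (A − λI)^k v = 0 for every generalised eigenvector v of λ).

  λ = -5: largest Jordan block has size 1, contributing (x + 5)
  λ = 2: largest Jordan block has size 2, contributing (x − 2)^2

So m_A(x) = (x - 2)^2*(x + 5) = x^3 + x^2 - 16*x + 20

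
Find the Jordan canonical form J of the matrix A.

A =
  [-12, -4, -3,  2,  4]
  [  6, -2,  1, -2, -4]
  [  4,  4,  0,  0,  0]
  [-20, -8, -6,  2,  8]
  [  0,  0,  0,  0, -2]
J_2(-4) ⊕ J_1(-2) ⊕ J_1(-2) ⊕ J_1(-2)

The characteristic polynomial is
  det(x·I − A) = x^5 + 14*x^4 + 76*x^3 + 200*x^2 + 256*x + 128 = (x + 2)^3*(x + 4)^2

Eigenvalues and multiplicities (the geometric multiplicity of λ is n − rank(A − λI), which equals the number of Jordan blocks for λ):
  λ = -4: algebraic multiplicity = 2, geometric multiplicity = 1
  λ = -2: algebraic multiplicity = 3, geometric multiplicity = 3

Determining the block sizes for each eigenvalue:
  λ = -4: one block (gm = 1), so the single block has size am = 2 → block sizes [2]
  λ = -2: gm = am = 3, so every block has size 1 → block sizes [1, 1, 1]

Assembling the blocks gives a Jordan form
J =
  [-4,  1,  0,  0,  0]
  [ 0, -4,  0,  0,  0]
  [ 0,  0, -2,  0,  0]
  [ 0,  0,  0, -2,  0]
  [ 0,  0,  0,  0, -2]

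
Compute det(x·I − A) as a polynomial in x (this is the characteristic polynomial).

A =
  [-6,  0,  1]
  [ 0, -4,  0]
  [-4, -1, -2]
x^3 + 12*x^2 + 48*x + 64

Expanding det(x·I − A) (e.g. by cofactor expansion or by noting that A is similar to its Jordan form J, which has the same characteristic polynomial as A) gives
  χ_A(x) = x^3 + 12*x^2 + 48*x + 64
which factors as (x + 4)^3. The eigenvalues (with algebraic multiplicities) are λ = -4 with multiplicity 3.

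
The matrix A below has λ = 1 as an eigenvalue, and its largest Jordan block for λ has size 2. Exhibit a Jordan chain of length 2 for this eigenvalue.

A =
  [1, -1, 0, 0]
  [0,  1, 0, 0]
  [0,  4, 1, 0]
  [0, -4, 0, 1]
A Jordan chain for λ = 1 of length 2:
v_1 = (-1, 0, 4, -4)ᵀ
v_2 = (0, 1, 0, 0)ᵀ

Let N = A − (1)·I. We want v_2 with N^2 v_2 = 0 but N^1 v_2 ≠ 0; then v_{j-1} := N · v_j for j = 2, …, 2.

Pick v_2 = (0, 1, 0, 0)ᵀ.
Then v_1 = N · v_2 = (-1, 0, 4, -4)ᵀ.

Sanity check: (A − (1)·I) v_1 = (0, 0, 0, 0)ᵀ = 0. ✓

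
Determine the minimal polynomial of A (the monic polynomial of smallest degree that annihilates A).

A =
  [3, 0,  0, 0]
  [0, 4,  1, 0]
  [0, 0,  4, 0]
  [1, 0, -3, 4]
x^3 - 11*x^2 + 40*x - 48

The characteristic polynomial is χ_A(x) = (x - 4)^3*(x - 3), so the eigenvalues are known. The minimal polynomial is
  m_A(x) = Π_λ (x − λ)^{k_λ}
where k_λ is the size of the *largest* Jordan block for λ (equivalently, the smallest k with (A − λI)^k v = 0 for every generalised eigenvector v of λ).

  λ = 3: largest Jordan block has size 1, contributing (x − 3)
  λ = 4: largest Jordan block has size 2, contributing (x − 4)^2

So m_A(x) = (x - 4)^2*(x - 3) = x^3 - 11*x^2 + 40*x - 48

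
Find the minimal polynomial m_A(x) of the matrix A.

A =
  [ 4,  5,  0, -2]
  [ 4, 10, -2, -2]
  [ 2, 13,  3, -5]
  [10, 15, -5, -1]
x^2 - 8*x + 16

The characteristic polynomial is χ_A(x) = (x - 4)^4, so the eigenvalues are known. The minimal polynomial is
  m_A(x) = Π_λ (x − λ)^{k_λ}
where k_λ is the size of the *largest* Jordan block for λ (equivalently, the smallest k with (A − λI)^k v = 0 for every generalised eigenvector v of λ).

  λ = 4: largest Jordan block has size 2, contributing (x − 4)^2

So m_A(x) = (x - 4)^2 = x^2 - 8*x + 16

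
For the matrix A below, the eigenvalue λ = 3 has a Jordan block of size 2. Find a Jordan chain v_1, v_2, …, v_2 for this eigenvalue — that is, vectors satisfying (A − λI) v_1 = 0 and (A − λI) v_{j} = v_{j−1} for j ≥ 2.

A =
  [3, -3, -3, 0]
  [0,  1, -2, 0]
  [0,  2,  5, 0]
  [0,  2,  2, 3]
A Jordan chain for λ = 3 of length 2:
v_1 = (-3, -2, 2, 2)ᵀ
v_2 = (0, 1, 0, 0)ᵀ

Let N = A − (3)·I. We want v_2 with N^2 v_2 = 0 but N^1 v_2 ≠ 0; then v_{j-1} := N · v_j for j = 2, …, 2.

Pick v_2 = (0, 1, 0, 0)ᵀ.
Then v_1 = N · v_2 = (-3, -2, 2, 2)ᵀ.

Sanity check: (A − (3)·I) v_1 = (0, 0, 0, 0)ᵀ = 0. ✓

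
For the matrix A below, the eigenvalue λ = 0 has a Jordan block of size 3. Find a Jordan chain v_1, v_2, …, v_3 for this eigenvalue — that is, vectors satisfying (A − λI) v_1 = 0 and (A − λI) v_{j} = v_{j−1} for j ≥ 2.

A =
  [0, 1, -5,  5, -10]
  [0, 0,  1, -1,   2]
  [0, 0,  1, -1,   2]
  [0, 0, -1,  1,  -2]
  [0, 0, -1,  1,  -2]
A Jordan chain for λ = 0 of length 3:
v_1 = (1, 0, 0, 0, 0)ᵀ
v_2 = (-5, 1, 1, -1, -1)ᵀ
v_3 = (0, 0, 1, 0, 0)ᵀ

Let N = A − (0)·I. We want v_3 with N^3 v_3 = 0 but N^2 v_3 ≠ 0; then v_{j-1} := N · v_j for j = 3, …, 2.

Pick v_3 = (0, 0, 1, 0, 0)ᵀ.
Then v_2 = N · v_3 = (-5, 1, 1, -1, -1)ᵀ.
Then v_1 = N · v_2 = (1, 0, 0, 0, 0)ᵀ.

Sanity check: (A − (0)·I) v_1 = (0, 0, 0, 0, 0)ᵀ = 0. ✓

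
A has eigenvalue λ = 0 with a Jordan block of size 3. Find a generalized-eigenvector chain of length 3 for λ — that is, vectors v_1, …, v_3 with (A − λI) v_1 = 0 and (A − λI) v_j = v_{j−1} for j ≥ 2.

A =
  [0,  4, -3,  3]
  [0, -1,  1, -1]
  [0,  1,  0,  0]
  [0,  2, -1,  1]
A Jordan chain for λ = 0 of length 3:
v_1 = (-1, 0, -1, -1)ᵀ
v_2 = (4, -1, 1, 2)ᵀ
v_3 = (0, 1, 0, 0)ᵀ

Let N = A − (0)·I. We want v_3 with N^3 v_3 = 0 but N^2 v_3 ≠ 0; then v_{j-1} := N · v_j for j = 3, …, 2.

Pick v_3 = (0, 1, 0, 0)ᵀ.
Then v_2 = N · v_3 = (4, -1, 1, 2)ᵀ.
Then v_1 = N · v_2 = (-1, 0, -1, -1)ᵀ.

Sanity check: (A − (0)·I) v_1 = (0, 0, 0, 0)ᵀ = 0. ✓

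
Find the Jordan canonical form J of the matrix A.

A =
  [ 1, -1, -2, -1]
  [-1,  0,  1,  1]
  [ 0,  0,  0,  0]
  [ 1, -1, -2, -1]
J_3(0) ⊕ J_1(0)

The characteristic polynomial is
  det(x·I − A) = x^4

Eigenvalues and multiplicities (the geometric multiplicity of λ is n − rank(A − λI), which equals the number of Jordan blocks for λ):
  λ = 0: algebraic multiplicity = 4, geometric multiplicity = 2

Determining the block sizes for each eigenvalue:
  λ = 0: with am = 4 and gm = 2, the partition is not yet determined (e.g. several partitions of 4 into 2 parts exist). Let N = A − (0)·I. Computing rank(N^1) = 2, rank(N^2) = 1, rank(N^3) = 0; the number of blocks of size ≥ j is rank(N^{j−1}) − rank(N^j), giving [2, 1, 1]. So we have 1 block(s) of size 3, 1 block(s) of size 1 → block sizes [3, 1]

Assembling the blocks gives a Jordan form
J =
  [0, 1, 0, 0]
  [0, 0, 1, 0]
  [0, 0, 0, 0]
  [0, 0, 0, 0]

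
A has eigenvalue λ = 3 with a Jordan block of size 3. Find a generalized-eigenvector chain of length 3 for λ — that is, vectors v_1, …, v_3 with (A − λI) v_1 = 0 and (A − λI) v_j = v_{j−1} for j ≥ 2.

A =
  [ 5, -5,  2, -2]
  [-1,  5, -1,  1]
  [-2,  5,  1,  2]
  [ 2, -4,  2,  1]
A Jordan chain for λ = 3 of length 3:
v_1 = (1, 0, -1, 0)ᵀ
v_2 = (2, -1, -2, 2)ᵀ
v_3 = (1, 0, 0, 0)ᵀ

Let N = A − (3)·I. We want v_3 with N^3 v_3 = 0 but N^2 v_3 ≠ 0; then v_{j-1} := N · v_j for j = 3, …, 2.

Pick v_3 = (1, 0, 0, 0)ᵀ.
Then v_2 = N · v_3 = (2, -1, -2, 2)ᵀ.
Then v_1 = N · v_2 = (1, 0, -1, 0)ᵀ.

Sanity check: (A − (3)·I) v_1 = (0, 0, 0, 0)ᵀ = 0. ✓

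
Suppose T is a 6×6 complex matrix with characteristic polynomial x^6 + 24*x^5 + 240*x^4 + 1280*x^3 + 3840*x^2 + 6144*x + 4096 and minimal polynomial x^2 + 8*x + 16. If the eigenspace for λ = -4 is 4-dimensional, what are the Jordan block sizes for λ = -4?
Block sizes for λ = -4: [2, 2, 1, 1]

Step 1 — from the characteristic polynomial, algebraic multiplicity of λ = -4 is 6. From dim ker(T − (-4)·I) = 4, there are exactly 4 Jordan blocks for λ = -4.
Step 2 — from the minimal polynomial, the factor (x + 4)^2 tells us the largest block for λ = -4 has size 2.
Step 3 — with total size 6, 4 blocks, and largest block 2, the block sizes (in nonincreasing order) are [2, 2, 1, 1].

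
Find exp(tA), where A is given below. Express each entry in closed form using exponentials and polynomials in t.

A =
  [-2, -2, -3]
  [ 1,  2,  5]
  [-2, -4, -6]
e^{tA} =
  [2*t^2*exp(-2*t) + exp(-2*t), 2*t^2*exp(-2*t) - 2*t*exp(-2*t), t^2*exp(-2*t) - 3*t*exp(-2*t)]
  [-3*t^2*exp(-2*t) + t*exp(-2*t), -3*t^2*exp(-2*t) + 4*t*exp(-2*t) + exp(-2*t), -3*t^2*exp(-2*t)/2 + 5*t*exp(-2*t)]
  [2*t^2*exp(-2*t) - 2*t*exp(-2*t), 2*t^2*exp(-2*t) - 4*t*exp(-2*t), t^2*exp(-2*t) - 4*t*exp(-2*t) + exp(-2*t)]

Strategy: write A = P · J · P⁻¹ where J is a Jordan canonical form, so e^{tA} = P · e^{tJ} · P⁻¹, and e^{tJ} can be computed block-by-block.

A has Jordan form
J =
  [-2,  1,  0]
  [ 0, -2,  1]
  [ 0,  0, -2]
(up to reordering of blocks).

Per-block formulas:
  For a 3×3 Jordan block J_3(-2): exp(t · J_3(-2)) = e^(-2t)·(I + t·N + (t^2/2)·N^2), where N is the 3×3 nilpotent shift.

After assembling e^{tJ} and conjugating by P, we get:

e^{tA} =
  [2*t^2*exp(-2*t) + exp(-2*t), 2*t^2*exp(-2*t) - 2*t*exp(-2*t), t^2*exp(-2*t) - 3*t*exp(-2*t)]
  [-3*t^2*exp(-2*t) + t*exp(-2*t), -3*t^2*exp(-2*t) + 4*t*exp(-2*t) + exp(-2*t), -3*t^2*exp(-2*t)/2 + 5*t*exp(-2*t)]
  [2*t^2*exp(-2*t) - 2*t*exp(-2*t), 2*t^2*exp(-2*t) - 4*t*exp(-2*t), t^2*exp(-2*t) - 4*t*exp(-2*t) + exp(-2*t)]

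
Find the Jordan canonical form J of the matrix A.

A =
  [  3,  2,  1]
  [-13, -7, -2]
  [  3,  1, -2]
J_3(-2)

The characteristic polynomial is
  det(x·I − A) = x^3 + 6*x^2 + 12*x + 8 = (x + 2)^3

Eigenvalues and multiplicities (the geometric multiplicity of λ is n − rank(A − λI), which equals the number of Jordan blocks for λ):
  λ = -2: algebraic multiplicity = 3, geometric multiplicity = 1

Determining the block sizes for each eigenvalue:
  λ = -2: one block (gm = 1), so the single block has size am = 3 → block sizes [3]

Assembling the blocks gives a Jordan form
J =
  [-2,  1,  0]
  [ 0, -2,  1]
  [ 0,  0, -2]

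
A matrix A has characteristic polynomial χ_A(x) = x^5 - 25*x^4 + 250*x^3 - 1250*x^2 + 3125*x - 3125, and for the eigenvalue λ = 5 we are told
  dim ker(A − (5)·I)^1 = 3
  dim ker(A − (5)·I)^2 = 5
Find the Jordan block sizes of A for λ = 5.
Block sizes for λ = 5: [2, 2, 1]

From the dimensions of kernels of powers, the number of Jordan blocks of size at least j is d_j − d_{j−1} where d_j = dim ker(N^j) (with d_0 = 0). Computing the differences gives [3, 2].
The number of blocks of size exactly k is (#blocks of size ≥ k) − (#blocks of size ≥ k + 1), so the partition is: 1 block(s) of size 1, 2 block(s) of size 2.
In nonincreasing order the block sizes are [2, 2, 1].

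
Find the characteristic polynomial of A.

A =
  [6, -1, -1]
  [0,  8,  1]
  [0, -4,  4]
x^3 - 18*x^2 + 108*x - 216

Expanding det(x·I − A) (e.g. by cofactor expansion or by noting that A is similar to its Jordan form J, which has the same characteristic polynomial as A) gives
  χ_A(x) = x^3 - 18*x^2 + 108*x - 216
which factors as (x - 6)^3. The eigenvalues (with algebraic multiplicities) are λ = 6 with multiplicity 3.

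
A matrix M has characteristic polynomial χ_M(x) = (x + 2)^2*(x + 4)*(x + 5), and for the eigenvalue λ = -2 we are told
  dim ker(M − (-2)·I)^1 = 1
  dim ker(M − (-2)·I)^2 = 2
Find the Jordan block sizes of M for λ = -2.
Block sizes for λ = -2: [2]

From the dimensions of kernels of powers, the number of Jordan blocks of size at least j is d_j − d_{j−1} where d_j = dim ker(N^j) (with d_0 = 0). Computing the differences gives [1, 1].
The number of blocks of size exactly k is (#blocks of size ≥ k) − (#blocks of size ≥ k + 1), so the partition is: 1 block(s) of size 2.
In nonincreasing order the block sizes are [2].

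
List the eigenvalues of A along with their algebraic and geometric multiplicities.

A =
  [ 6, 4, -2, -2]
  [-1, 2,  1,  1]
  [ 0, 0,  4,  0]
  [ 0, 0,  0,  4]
λ = 4: alg = 4, geom = 3

Step 1 — factor the characteristic polynomial to read off the algebraic multiplicities:
  χ_A(x) = (x - 4)^4

Step 2 — compute geometric multiplicities via the rank-nullity identity g(λ) = n − rank(A − λI):
  rank(A − (4)·I) = 1, so dim ker(A − (4)·I) = n − 1 = 3

Summary:
  λ = 4: algebraic multiplicity = 4, geometric multiplicity = 3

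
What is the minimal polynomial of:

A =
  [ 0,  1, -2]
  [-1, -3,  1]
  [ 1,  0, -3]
x^3 + 6*x^2 + 12*x + 8

The characteristic polynomial is χ_A(x) = (x + 2)^3, so the eigenvalues are known. The minimal polynomial is
  m_A(x) = Π_λ (x − λ)^{k_λ}
where k_λ is the size of the *largest* Jordan block for λ (equivalently, the smallest k with (A − λI)^k v = 0 for every generalised eigenvector v of λ).

  λ = -2: largest Jordan block has size 3, contributing (x + 2)^3

So m_A(x) = (x + 2)^3 = x^3 + 6*x^2 + 12*x + 8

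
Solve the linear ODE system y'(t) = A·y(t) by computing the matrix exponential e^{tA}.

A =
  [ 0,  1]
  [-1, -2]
e^{tA} =
  [t*exp(-t) + exp(-t), t*exp(-t)]
  [-t*exp(-t), -t*exp(-t) + exp(-t)]

Strategy: write A = P · J · P⁻¹ where J is a Jordan canonical form, so e^{tA} = P · e^{tJ} · P⁻¹, and e^{tJ} can be computed block-by-block.

A has Jordan form
J =
  [-1,  1]
  [ 0, -1]
(up to reordering of blocks).

Per-block formulas:
  For a 2×2 Jordan block J_2(-1): exp(t · J_2(-1)) = e^(-1t)·(I + t·N), where N is the 2×2 nilpotent shift.

After assembling e^{tJ} and conjugating by P, we get:

e^{tA} =
  [t*exp(-t) + exp(-t), t*exp(-t)]
  [-t*exp(-t), -t*exp(-t) + exp(-t)]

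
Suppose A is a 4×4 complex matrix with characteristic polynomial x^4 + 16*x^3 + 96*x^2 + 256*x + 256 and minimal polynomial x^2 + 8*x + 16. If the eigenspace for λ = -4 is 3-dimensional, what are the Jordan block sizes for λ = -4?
Block sizes for λ = -4: [2, 1, 1]

Step 1 — from the characteristic polynomial, algebraic multiplicity of λ = -4 is 4. From dim ker(A − (-4)·I) = 3, there are exactly 3 Jordan blocks for λ = -4.
Step 2 — from the minimal polynomial, the factor (x + 4)^2 tells us the largest block for λ = -4 has size 2.
Step 3 — with total size 4, 3 blocks, and largest block 2, the block sizes (in nonincreasing order) are [2, 1, 1].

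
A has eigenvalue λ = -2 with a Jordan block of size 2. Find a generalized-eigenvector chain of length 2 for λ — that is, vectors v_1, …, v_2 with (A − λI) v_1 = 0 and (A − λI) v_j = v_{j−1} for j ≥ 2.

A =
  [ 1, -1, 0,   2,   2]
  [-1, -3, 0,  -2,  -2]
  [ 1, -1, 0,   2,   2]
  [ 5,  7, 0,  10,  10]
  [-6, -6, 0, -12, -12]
A Jordan chain for λ = -2 of length 2:
v_1 = (1, 1, 1, -1, 0)ᵀ
v_2 = (3, 2, 3, 0, -3)ᵀ

Let N = A − (-2)·I. We want v_2 with N^2 v_2 = 0 but N^1 v_2 ≠ 0; then v_{j-1} := N · v_j for j = 2, …, 2.

Pick v_2 = (3, 2, 3, 0, -3)ᵀ.
Then v_1 = N · v_2 = (1, 1, 1, -1, 0)ᵀ.

Sanity check: (A − (-2)·I) v_1 = (0, 0, 0, 0, 0)ᵀ = 0. ✓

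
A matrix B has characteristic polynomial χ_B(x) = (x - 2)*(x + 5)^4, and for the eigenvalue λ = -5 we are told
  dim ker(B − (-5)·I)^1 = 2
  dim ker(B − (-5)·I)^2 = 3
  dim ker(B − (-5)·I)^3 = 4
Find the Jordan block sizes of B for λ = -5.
Block sizes for λ = -5: [3, 1]

From the dimensions of kernels of powers, the number of Jordan blocks of size at least j is d_j − d_{j−1} where d_j = dim ker(N^j) (with d_0 = 0). Computing the differences gives [2, 1, 1].
The number of blocks of size exactly k is (#blocks of size ≥ k) − (#blocks of size ≥ k + 1), so the partition is: 1 block(s) of size 1, 1 block(s) of size 3.
In nonincreasing order the block sizes are [3, 1].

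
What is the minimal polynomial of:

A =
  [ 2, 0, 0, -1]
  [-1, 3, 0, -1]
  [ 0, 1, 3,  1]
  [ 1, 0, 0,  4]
x^2 - 6*x + 9

The characteristic polynomial is χ_A(x) = (x - 3)^4, so the eigenvalues are known. The minimal polynomial is
  m_A(x) = Π_λ (x − λ)^{k_λ}
where k_λ is the size of the *largest* Jordan block for λ (equivalently, the smallest k with (A − λI)^k v = 0 for every generalised eigenvector v of λ).

  λ = 3: largest Jordan block has size 2, contributing (x − 3)^2

So m_A(x) = (x - 3)^2 = x^2 - 6*x + 9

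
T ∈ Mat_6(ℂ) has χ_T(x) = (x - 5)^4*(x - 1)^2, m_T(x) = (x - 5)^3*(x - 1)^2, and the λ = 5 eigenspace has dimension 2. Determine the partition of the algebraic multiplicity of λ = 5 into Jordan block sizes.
Block sizes for λ = 5: [3, 1]

Step 1 — from the characteristic polynomial, algebraic multiplicity of λ = 5 is 4. From dim ker(T − (5)·I) = 2, there are exactly 2 Jordan blocks for λ = 5.
Step 2 — from the minimal polynomial, the factor (x − 5)^3 tells us the largest block for λ = 5 has size 3.
Step 3 — with total size 4, 2 blocks, and largest block 3, the block sizes (in nonincreasing order) are [3, 1].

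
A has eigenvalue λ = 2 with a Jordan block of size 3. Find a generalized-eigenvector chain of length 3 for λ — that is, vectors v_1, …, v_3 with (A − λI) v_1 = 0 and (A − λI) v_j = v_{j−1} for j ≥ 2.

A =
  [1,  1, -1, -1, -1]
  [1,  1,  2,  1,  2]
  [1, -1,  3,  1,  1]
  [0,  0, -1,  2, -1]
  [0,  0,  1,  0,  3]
A Jordan chain for λ = 2 of length 3:
v_1 = (1, 0, -1, -1, 1)ᵀ
v_2 = (-1, 1, 1, 0, 0)ᵀ
v_3 = (1, 0, 0, 0, 0)ᵀ

Let N = A − (2)·I. We want v_3 with N^3 v_3 = 0 but N^2 v_3 ≠ 0; then v_{j-1} := N · v_j for j = 3, …, 2.

Pick v_3 = (1, 0, 0, 0, 0)ᵀ.
Then v_2 = N · v_3 = (-1, 1, 1, 0, 0)ᵀ.
Then v_1 = N · v_2 = (1, 0, -1, -1, 1)ᵀ.

Sanity check: (A − (2)·I) v_1 = (0, 0, 0, 0, 0)ᵀ = 0. ✓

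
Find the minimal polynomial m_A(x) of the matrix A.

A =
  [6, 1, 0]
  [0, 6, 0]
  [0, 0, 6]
x^2 - 12*x + 36

The characteristic polynomial is χ_A(x) = (x - 6)^3, so the eigenvalues are known. The minimal polynomial is
  m_A(x) = Π_λ (x − λ)^{k_λ}
where k_λ is the size of the *largest* Jordan block for λ (equivalently, the smallest k with (A − λI)^k v = 0 for every generalised eigenvector v of λ).

  λ = 6: largest Jordan block has size 2, contributing (x − 6)^2

So m_A(x) = (x - 6)^2 = x^2 - 12*x + 36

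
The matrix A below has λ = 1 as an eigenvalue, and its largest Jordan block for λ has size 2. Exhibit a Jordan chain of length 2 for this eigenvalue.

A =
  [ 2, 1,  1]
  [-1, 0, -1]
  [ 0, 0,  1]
A Jordan chain for λ = 1 of length 2:
v_1 = (1, -1, 0)ᵀ
v_2 = (1, 0, 0)ᵀ

Let N = A − (1)·I. We want v_2 with N^2 v_2 = 0 but N^1 v_2 ≠ 0; then v_{j-1} := N · v_j for j = 2, …, 2.

Pick v_2 = (1, 0, 0)ᵀ.
Then v_1 = N · v_2 = (1, -1, 0)ᵀ.

Sanity check: (A − (1)·I) v_1 = (0, 0, 0)ᵀ = 0. ✓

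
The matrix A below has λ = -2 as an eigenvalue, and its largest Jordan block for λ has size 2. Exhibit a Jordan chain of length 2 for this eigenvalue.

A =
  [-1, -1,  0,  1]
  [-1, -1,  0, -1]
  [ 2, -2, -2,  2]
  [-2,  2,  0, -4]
A Jordan chain for λ = -2 of length 2:
v_1 = (1, -1, 2, -2)ᵀ
v_2 = (1, 0, 0, 0)ᵀ

Let N = A − (-2)·I. We want v_2 with N^2 v_2 = 0 but N^1 v_2 ≠ 0; then v_{j-1} := N · v_j for j = 2, …, 2.

Pick v_2 = (1, 0, 0, 0)ᵀ.
Then v_1 = N · v_2 = (1, -1, 2, -2)ᵀ.

Sanity check: (A − (-2)·I) v_1 = (0, 0, 0, 0)ᵀ = 0. ✓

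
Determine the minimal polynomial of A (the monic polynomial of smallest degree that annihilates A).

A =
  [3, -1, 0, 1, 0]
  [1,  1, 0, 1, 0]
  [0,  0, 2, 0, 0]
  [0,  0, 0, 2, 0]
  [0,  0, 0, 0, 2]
x^2 - 4*x + 4

The characteristic polynomial is χ_A(x) = (x - 2)^5, so the eigenvalues are known. The minimal polynomial is
  m_A(x) = Π_λ (x − λ)^{k_λ}
where k_λ is the size of the *largest* Jordan block for λ (equivalently, the smallest k with (A − λI)^k v = 0 for every generalised eigenvector v of λ).

  λ = 2: largest Jordan block has size 2, contributing (x − 2)^2

So m_A(x) = (x - 2)^2 = x^2 - 4*x + 4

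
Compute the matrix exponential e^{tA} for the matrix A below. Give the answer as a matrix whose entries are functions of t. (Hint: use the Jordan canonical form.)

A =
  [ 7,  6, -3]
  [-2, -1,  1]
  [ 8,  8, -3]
e^{tA} =
  [6*t*exp(t) + exp(t), 6*t*exp(t), -3*t*exp(t)]
  [-2*t*exp(t), -2*t*exp(t) + exp(t), t*exp(t)]
  [8*t*exp(t), 8*t*exp(t), -4*t*exp(t) + exp(t)]

Strategy: write A = P · J · P⁻¹ where J is a Jordan canonical form, so e^{tA} = P · e^{tJ} · P⁻¹, and e^{tJ} can be computed block-by-block.

A has Jordan form
J =
  [1, 1, 0]
  [0, 1, 0]
  [0, 0, 1]
(up to reordering of blocks).

Per-block formulas:
  For a 1×1 block at λ = 1: exp(t · [1]) = [e^(1t)].
  For a 2×2 Jordan block J_2(1): exp(t · J_2(1)) = e^(1t)·(I + t·N), where N is the 2×2 nilpotent shift.

After assembling e^{tJ} and conjugating by P, we get:

e^{tA} =
  [6*t*exp(t) + exp(t), 6*t*exp(t), -3*t*exp(t)]
  [-2*t*exp(t), -2*t*exp(t) + exp(t), t*exp(t)]
  [8*t*exp(t), 8*t*exp(t), -4*t*exp(t) + exp(t)]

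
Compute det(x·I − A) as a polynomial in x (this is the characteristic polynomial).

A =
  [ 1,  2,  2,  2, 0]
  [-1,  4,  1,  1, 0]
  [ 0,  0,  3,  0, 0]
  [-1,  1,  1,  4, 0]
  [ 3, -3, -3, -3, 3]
x^5 - 15*x^4 + 90*x^3 - 270*x^2 + 405*x - 243

Expanding det(x·I − A) (e.g. by cofactor expansion or by noting that A is similar to its Jordan form J, which has the same characteristic polynomial as A) gives
  χ_A(x) = x^5 - 15*x^4 + 90*x^3 - 270*x^2 + 405*x - 243
which factors as (x - 3)^5. The eigenvalues (with algebraic multiplicities) are λ = 3 with multiplicity 5.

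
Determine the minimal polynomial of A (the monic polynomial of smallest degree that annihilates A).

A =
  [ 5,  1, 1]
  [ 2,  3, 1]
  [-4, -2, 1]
x^3 - 9*x^2 + 27*x - 27

The characteristic polynomial is χ_A(x) = (x - 3)^3, so the eigenvalues are known. The minimal polynomial is
  m_A(x) = Π_λ (x − λ)^{k_λ}
where k_λ is the size of the *largest* Jordan block for λ (equivalently, the smallest k with (A − λI)^k v = 0 for every generalised eigenvector v of λ).

  λ = 3: largest Jordan block has size 3, contributing (x − 3)^3

So m_A(x) = (x - 3)^3 = x^3 - 9*x^2 + 27*x - 27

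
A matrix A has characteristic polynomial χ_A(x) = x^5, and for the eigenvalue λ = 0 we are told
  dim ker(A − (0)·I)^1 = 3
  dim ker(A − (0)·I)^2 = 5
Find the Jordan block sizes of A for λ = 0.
Block sizes for λ = 0: [2, 2, 1]

From the dimensions of kernels of powers, the number of Jordan blocks of size at least j is d_j − d_{j−1} where d_j = dim ker(N^j) (with d_0 = 0). Computing the differences gives [3, 2].
The number of blocks of size exactly k is (#blocks of size ≥ k) − (#blocks of size ≥ k + 1), so the partition is: 1 block(s) of size 1, 2 block(s) of size 2.
In nonincreasing order the block sizes are [2, 2, 1].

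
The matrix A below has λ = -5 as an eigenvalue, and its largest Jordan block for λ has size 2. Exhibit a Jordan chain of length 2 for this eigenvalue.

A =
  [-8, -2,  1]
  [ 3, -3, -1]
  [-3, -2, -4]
A Jordan chain for λ = -5 of length 2:
v_1 = (-3, 3, -3)ᵀ
v_2 = (1, 0, 0)ᵀ

Let N = A − (-5)·I. We want v_2 with N^2 v_2 = 0 but N^1 v_2 ≠ 0; then v_{j-1} := N · v_j for j = 2, …, 2.

Pick v_2 = (1, 0, 0)ᵀ.
Then v_1 = N · v_2 = (-3, 3, -3)ᵀ.

Sanity check: (A − (-5)·I) v_1 = (0, 0, 0)ᵀ = 0. ✓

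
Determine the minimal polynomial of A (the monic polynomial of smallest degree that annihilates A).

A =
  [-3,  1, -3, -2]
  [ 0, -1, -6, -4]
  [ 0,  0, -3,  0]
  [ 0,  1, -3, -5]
x^2 + 6*x + 9

The characteristic polynomial is χ_A(x) = (x + 3)^4, so the eigenvalues are known. The minimal polynomial is
  m_A(x) = Π_λ (x − λ)^{k_λ}
where k_λ is the size of the *largest* Jordan block for λ (equivalently, the smallest k with (A − λI)^k v = 0 for every generalised eigenvector v of λ).

  λ = -3: largest Jordan block has size 2, contributing (x + 3)^2

So m_A(x) = (x + 3)^2 = x^2 + 6*x + 9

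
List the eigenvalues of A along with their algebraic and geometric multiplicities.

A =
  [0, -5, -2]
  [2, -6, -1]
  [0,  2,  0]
λ = -2: alg = 3, geom = 1

Step 1 — factor the characteristic polynomial to read off the algebraic multiplicities:
  χ_A(x) = (x + 2)^3

Step 2 — compute geometric multiplicities via the rank-nullity identity g(λ) = n − rank(A − λI):
  rank(A − (-2)·I) = 2, so dim ker(A − (-2)·I) = n − 2 = 1

Summary:
  λ = -2: algebraic multiplicity = 3, geometric multiplicity = 1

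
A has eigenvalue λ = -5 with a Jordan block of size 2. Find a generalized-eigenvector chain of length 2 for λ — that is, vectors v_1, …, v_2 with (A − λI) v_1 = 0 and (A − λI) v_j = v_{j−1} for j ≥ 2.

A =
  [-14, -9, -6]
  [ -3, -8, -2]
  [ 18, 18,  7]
A Jordan chain for λ = -5 of length 2:
v_1 = (-9, -3, 18)ᵀ
v_2 = (1, 0, 0)ᵀ

Let N = A − (-5)·I. We want v_2 with N^2 v_2 = 0 but N^1 v_2 ≠ 0; then v_{j-1} := N · v_j for j = 2, …, 2.

Pick v_2 = (1, 0, 0)ᵀ.
Then v_1 = N · v_2 = (-9, -3, 18)ᵀ.

Sanity check: (A − (-5)·I) v_1 = (0, 0, 0)ᵀ = 0. ✓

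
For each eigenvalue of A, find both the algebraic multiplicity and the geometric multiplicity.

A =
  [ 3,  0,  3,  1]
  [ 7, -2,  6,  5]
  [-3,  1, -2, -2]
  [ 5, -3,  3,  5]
λ = 1: alg = 4, geom = 2

Step 1 — factor the characteristic polynomial to read off the algebraic multiplicities:
  χ_A(x) = (x - 1)^4

Step 2 — compute geometric multiplicities via the rank-nullity identity g(λ) = n − rank(A − λI):
  rank(A − (1)·I) = 2, so dim ker(A − (1)·I) = n − 2 = 2

Summary:
  λ = 1: algebraic multiplicity = 4, geometric multiplicity = 2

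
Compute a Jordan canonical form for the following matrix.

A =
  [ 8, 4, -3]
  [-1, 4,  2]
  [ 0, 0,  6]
J_3(6)

The characteristic polynomial is
  det(x·I − A) = x^3 - 18*x^2 + 108*x - 216 = (x - 6)^3

Eigenvalues and multiplicities (the geometric multiplicity of λ is n − rank(A − λI), which equals the number of Jordan blocks for λ):
  λ = 6: algebraic multiplicity = 3, geometric multiplicity = 1

Determining the block sizes for each eigenvalue:
  λ = 6: one block (gm = 1), so the single block has size am = 3 → block sizes [3]

Assembling the blocks gives a Jordan form
J =
  [6, 1, 0]
  [0, 6, 1]
  [0, 0, 6]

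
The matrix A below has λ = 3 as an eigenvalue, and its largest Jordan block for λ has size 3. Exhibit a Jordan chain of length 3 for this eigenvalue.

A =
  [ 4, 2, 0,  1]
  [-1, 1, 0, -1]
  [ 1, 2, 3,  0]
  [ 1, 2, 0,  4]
A Jordan chain for λ = 3 of length 3:
v_1 = (0, 0, -1, 0)ᵀ
v_2 = (1, -1, 1, 1)ᵀ
v_3 = (1, 0, 0, 0)ᵀ

Let N = A − (3)·I. We want v_3 with N^3 v_3 = 0 but N^2 v_3 ≠ 0; then v_{j-1} := N · v_j for j = 3, …, 2.

Pick v_3 = (1, 0, 0, 0)ᵀ.
Then v_2 = N · v_3 = (1, -1, 1, 1)ᵀ.
Then v_1 = N · v_2 = (0, 0, -1, 0)ᵀ.

Sanity check: (A − (3)·I) v_1 = (0, 0, 0, 0)ᵀ = 0. ✓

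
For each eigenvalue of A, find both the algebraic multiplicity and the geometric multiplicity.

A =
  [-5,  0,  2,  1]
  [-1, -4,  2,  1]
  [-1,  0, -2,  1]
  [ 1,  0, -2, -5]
λ = -4: alg = 4, geom = 3

Step 1 — factor the characteristic polynomial to read off the algebraic multiplicities:
  χ_A(x) = (x + 4)^4

Step 2 — compute geometric multiplicities via the rank-nullity identity g(λ) = n − rank(A − λI):
  rank(A − (-4)·I) = 1, so dim ker(A − (-4)·I) = n − 1 = 3

Summary:
  λ = -4: algebraic multiplicity = 4, geometric multiplicity = 3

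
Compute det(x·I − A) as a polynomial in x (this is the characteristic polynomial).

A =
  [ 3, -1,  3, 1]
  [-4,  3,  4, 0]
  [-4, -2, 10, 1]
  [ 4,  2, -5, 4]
x^4 - 20*x^3 + 150*x^2 - 500*x + 625

Expanding det(x·I − A) (e.g. by cofactor expansion or by noting that A is similar to its Jordan form J, which has the same characteristic polynomial as A) gives
  χ_A(x) = x^4 - 20*x^3 + 150*x^2 - 500*x + 625
which factors as (x - 5)^4. The eigenvalues (with algebraic multiplicities) are λ = 5 with multiplicity 4.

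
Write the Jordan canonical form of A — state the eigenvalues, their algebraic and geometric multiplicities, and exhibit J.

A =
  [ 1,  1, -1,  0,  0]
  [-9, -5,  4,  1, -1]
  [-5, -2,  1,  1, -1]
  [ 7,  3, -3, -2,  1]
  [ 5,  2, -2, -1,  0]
J_2(-1) ⊕ J_2(-1) ⊕ J_1(-1)

The characteristic polynomial is
  det(x·I − A) = x^5 + 5*x^4 + 10*x^3 + 10*x^2 + 5*x + 1 = (x + 1)^5

Eigenvalues and multiplicities (the geometric multiplicity of λ is n − rank(A − λI), which equals the number of Jordan blocks for λ):
  λ = -1: algebraic multiplicity = 5, geometric multiplicity = 3

Determining the block sizes for each eigenvalue:
  λ = -1: with am = 5 and gm = 3, the partition is not yet determined (e.g. several partitions of 5 into 3 parts exist). Let N = A − (-1)·I. Computing rank(N^1) = 2, rank(N^2) = 0; the number of blocks of size ≥ j is rank(N^{j−1}) − rank(N^j), giving [3, 2]. So we have 2 block(s) of size 2, 1 block(s) of size 1 → block sizes [2, 2, 1]

Assembling the blocks gives a Jordan form
J =
  [-1,  1,  0,  0,  0]
  [ 0, -1,  0,  0,  0]
  [ 0,  0, -1,  1,  0]
  [ 0,  0,  0, -1,  0]
  [ 0,  0,  0,  0, -1]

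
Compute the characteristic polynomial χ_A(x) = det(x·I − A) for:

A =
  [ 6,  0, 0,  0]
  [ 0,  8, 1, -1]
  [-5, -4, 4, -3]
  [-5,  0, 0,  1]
x^4 - 19*x^3 + 126*x^2 - 324*x + 216

Expanding det(x·I − A) (e.g. by cofactor expansion or by noting that A is similar to its Jordan form J, which has the same characteristic polynomial as A) gives
  χ_A(x) = x^4 - 19*x^3 + 126*x^2 - 324*x + 216
which factors as (x - 6)^3*(x - 1). The eigenvalues (with algebraic multiplicities) are λ = 1 with multiplicity 1, λ = 6 with multiplicity 3.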